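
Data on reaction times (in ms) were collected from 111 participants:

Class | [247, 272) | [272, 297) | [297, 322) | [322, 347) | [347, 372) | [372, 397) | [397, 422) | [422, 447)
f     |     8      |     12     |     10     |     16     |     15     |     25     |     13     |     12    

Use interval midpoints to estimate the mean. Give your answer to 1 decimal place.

355.7

Midpoints: 259.5, 284.5, 309.5, 334.5, 359.5, 384.5, 409.5, 434.5
Σfm = 8×259.5 + 12×284.5 + 10×309.5 + 16×334.5 + 15×359.5 + 25×384.5 + 13×409.5 + 12×434.5 = 39479.5
n = Σf = 111
Mean = 39479.5 / 111 = 355.6712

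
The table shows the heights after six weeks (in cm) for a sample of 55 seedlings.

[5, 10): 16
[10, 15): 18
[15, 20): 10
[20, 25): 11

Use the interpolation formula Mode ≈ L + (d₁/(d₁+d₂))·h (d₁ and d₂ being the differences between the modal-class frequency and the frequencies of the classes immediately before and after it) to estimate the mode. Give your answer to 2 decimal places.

Modal class: [10, 15) (highest frequency 18).
d₁ = 18 − 16 = 2, d₂ = 18 − 10 = 8
Mode ≈ 10 + (2/(2+8)) × 5 = 10 + 1.0000 = 11.0000

11.00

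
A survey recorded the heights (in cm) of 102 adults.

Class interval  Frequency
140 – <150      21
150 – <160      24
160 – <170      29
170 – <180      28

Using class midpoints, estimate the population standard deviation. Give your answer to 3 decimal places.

10.930

Midpoints: 145, 155, 165, 175
n = 102, Σfm = 16450, mean = 161.2745
Σfm² = 2665150
Σf(m − x̄)² = Σfm² − (Σfm)²/n = 2665150 − 16450²/102 = 12184.3137
Population variance = 12184.3137 / 102 = 119.4541
Standard deviation = √119.4541 = 10.9295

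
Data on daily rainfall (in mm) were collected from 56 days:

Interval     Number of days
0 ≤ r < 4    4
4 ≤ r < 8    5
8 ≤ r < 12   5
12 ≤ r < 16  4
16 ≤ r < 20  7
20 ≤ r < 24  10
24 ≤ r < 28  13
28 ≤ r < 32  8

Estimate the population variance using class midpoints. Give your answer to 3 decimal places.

Midpoints: 2, 6, 10, 14, 18, 22, 26, 30
n = 56, Σfm = 1068, mean = 19.0714
Σfm² = 24576
Σf(m − x̄)² = Σfm² − (Σfm)²/n = 24576 − 1068²/56 = 4207.7143
Population variance = 4207.7143 / 56 = 75.1378

75.138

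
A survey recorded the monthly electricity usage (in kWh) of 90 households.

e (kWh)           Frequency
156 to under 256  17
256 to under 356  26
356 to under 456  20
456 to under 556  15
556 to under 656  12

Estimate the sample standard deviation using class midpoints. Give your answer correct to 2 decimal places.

130.73

Midpoints: 206, 306, 406, 506, 606
n = 90, Σfm = 34440, mean = 382.6667
Σfm² = 14700040
Σf(m − x̄)² = Σfm² − (Σfm)²/n = 14700040 − 34440²/90 = 1521000.0000
Sample variance = 1521000.0000 / 89 = 17089.8876
Standard deviation = √17089.8876 = 130.7283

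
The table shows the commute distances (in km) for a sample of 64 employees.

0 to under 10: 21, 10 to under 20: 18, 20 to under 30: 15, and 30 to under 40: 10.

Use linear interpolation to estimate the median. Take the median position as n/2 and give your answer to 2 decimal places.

Cumulative frequencies: 21, 39, 54, 64
n = 64; position = n/2 = 32.
This falls in the class 10 to under 20: L = 10, F = 21, f = 18, h = 10.
Median ≈ 10 + ((32 − 21) / 18) × 10 = 16.1111

16.11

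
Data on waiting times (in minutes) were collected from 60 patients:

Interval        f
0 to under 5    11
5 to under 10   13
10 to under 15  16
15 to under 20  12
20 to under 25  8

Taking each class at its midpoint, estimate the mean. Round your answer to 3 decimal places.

Midpoints: 2.5, 7.5, 12.5, 17.5, 22.5
Σfm = 11×2.5 + 13×7.5 + 16×12.5 + 12×17.5 + 8×22.5 = 715
n = Σf = 60
Mean = 715 / 60 = 11.9167

11.917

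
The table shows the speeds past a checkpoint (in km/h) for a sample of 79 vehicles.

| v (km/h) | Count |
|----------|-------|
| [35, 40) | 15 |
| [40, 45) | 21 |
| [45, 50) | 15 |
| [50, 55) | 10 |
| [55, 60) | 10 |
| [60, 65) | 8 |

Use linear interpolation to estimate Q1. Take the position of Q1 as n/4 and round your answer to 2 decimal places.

Cumulative frequencies: 15, 36, 51, 61, 71, 79
n = 79; position = n/4 = 19.75.
This falls in the class [40, 45): L = 40, F = 15, f = 21, h = 5.
Lower quartile ≈ 40 + ((19.75 − 15) / 21) × 5 = 41.1310

41.13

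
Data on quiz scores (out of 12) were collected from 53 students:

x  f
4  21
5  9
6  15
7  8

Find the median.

Cumulative frequencies: 21, 30, 45, 53
n = 53, so the median is the value in position (n+1)/2 = 27.
Position 27 falls at value 5.

5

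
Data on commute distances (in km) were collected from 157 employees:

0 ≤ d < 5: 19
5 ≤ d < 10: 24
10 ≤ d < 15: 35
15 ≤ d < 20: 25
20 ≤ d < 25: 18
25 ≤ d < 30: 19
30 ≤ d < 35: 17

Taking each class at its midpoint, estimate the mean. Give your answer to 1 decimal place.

Midpoints: 2.5, 7.5, 12.5, 17.5, 22.5, 27.5, 32.5
Σfm = 19×2.5 + 24×7.5 + 35×12.5 + 25×17.5 + 18×22.5 + 19×27.5 + 17×32.5 = 2582.5
n = Σf = 157
Mean = 2582.5 / 157 = 16.4490

16.4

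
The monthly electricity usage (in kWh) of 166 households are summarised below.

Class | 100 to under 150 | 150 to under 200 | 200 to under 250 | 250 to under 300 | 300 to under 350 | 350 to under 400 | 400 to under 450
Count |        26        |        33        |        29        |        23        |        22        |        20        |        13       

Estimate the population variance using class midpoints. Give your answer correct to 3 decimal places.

Midpoints: 125, 175, 225, 275, 325, 375, 425
n = 166, Σfm = 42050, mean = 253.3133
Σfm² = 12108750
Σf(m − x̄)² = Σfm² − (Σfm)²/n = 12108750 − 42050²/166 = 1456927.7108
Population variance = 1456927.7108 / 166 = 8776.6730

8776.673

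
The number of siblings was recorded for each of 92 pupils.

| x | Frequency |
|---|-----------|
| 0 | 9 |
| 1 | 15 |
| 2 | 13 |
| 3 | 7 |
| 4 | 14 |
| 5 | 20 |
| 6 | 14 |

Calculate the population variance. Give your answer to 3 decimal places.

Values: 0, 1, 2, 3, 4, 5, 6
n = 92, Σfx = 302, mean = 3.2826
Σfx² = 1358
Σf(x − x̄)² = Σfx² − (Σfx)²/n = 1358 − 302²/92 = 366.6522
Population variance = 366.6522 / 92 = 3.9853

3.985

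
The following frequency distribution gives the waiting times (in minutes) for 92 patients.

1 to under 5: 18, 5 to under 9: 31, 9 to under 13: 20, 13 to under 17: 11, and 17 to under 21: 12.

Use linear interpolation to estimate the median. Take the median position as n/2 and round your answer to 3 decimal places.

8.613

Cumulative frequencies: 18, 49, 69, 80, 92
n = 92; position = n/2 = 46.
This falls in the class 5 to under 9: L = 5, F = 18, f = 31, h = 4.
Median ≈ 5 + ((46 − 18) / 31) × 4 = 8.6129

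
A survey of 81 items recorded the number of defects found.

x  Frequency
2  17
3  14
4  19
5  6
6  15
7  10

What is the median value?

4

Cumulative frequencies: 17, 31, 50, 56, 71, 81
n = 81, so the median is the value in position (n+1)/2 = 41.
Position 41 falls at value 4.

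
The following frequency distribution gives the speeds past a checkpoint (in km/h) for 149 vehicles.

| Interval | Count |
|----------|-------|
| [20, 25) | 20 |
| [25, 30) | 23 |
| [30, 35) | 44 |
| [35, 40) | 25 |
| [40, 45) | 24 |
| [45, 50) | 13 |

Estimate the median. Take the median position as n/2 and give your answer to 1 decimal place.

Cumulative frequencies: 20, 43, 87, 112, 136, 149
n = 149; position = n/2 = 74.5.
This falls in the class [30, 35): L = 30, F = 43, f = 44, h = 5.
Median ≈ 30 + ((74.5 − 43) / 44) × 5 = 33.5795

33.6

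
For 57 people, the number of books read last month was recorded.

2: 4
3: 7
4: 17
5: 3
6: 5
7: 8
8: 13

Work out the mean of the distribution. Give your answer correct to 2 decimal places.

5.30

Values: 2, 3, 4, 5, 6, 7, 8
Σfx = 4×2 + 7×3 + 17×4 + 3×5 + 5×6 + 8×7 + 13×8 = 302
n = Σf = 57
Mean = 302 / 57 = 5.2982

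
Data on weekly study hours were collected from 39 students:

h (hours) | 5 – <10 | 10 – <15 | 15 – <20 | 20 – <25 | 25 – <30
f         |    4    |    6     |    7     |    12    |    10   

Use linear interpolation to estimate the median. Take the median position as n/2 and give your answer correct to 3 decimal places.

Cumulative frequencies: 4, 10, 17, 29, 39
n = 39; position = n/2 = 19.5.
This falls in the class 20 – <25: L = 20, F = 17, f = 12, h = 5.
Median ≈ 20 + ((19.5 − 17) / 12) × 5 = 21.0417

21.042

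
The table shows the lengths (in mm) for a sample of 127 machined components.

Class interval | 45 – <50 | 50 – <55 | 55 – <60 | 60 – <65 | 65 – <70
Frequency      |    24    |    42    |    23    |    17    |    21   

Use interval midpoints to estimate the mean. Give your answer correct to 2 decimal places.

Midpoints: 47.5, 52.5, 57.5, 62.5, 67.5
Σfm = 24×47.5 + 42×52.5 + 23×57.5 + 17×62.5 + 21×67.5 = 7147.5
n = Σf = 127
Mean = 7147.5 / 127 = 56.2795

56.28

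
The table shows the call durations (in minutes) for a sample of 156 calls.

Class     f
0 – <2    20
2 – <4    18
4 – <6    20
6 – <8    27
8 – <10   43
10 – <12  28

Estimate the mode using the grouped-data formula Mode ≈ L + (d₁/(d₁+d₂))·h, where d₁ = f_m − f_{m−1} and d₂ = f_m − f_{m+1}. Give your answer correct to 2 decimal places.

9.03

Modal class: 8 – <10 (highest frequency 43).
d₁ = 43 − 27 = 16, d₂ = 43 − 28 = 15
Mode ≈ 8 + (16/(16+15)) × 2 = 8 + 1.0323 = 9.0323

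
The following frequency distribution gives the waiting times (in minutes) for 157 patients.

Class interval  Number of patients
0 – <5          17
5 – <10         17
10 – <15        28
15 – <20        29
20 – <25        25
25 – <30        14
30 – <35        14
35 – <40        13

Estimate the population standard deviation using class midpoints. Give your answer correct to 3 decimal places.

10.225

Midpoints: 2.5, 7.5, 12.5, 17.5, 22.5, 27.5, 32.5, 37.5
n = 157, Σfm = 2917.5, mean = 18.5828
Σfm² = 70631.25
Σf(m − x̄)² = Σfm² − (Σfm)²/n = 70631.25 − 2917.5²/157 = 16415.9236
Population variance = 16415.9236 / 157 = 104.5600
Standard deviation = √104.5600 = 10.2255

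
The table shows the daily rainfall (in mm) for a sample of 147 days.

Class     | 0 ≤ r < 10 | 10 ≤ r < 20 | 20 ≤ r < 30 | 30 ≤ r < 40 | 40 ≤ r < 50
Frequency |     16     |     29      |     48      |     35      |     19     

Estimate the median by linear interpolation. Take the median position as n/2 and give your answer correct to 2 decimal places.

25.94

Cumulative frequencies: 16, 45, 93, 128, 147
n = 147; position = n/2 = 73.5.
This falls in the class 20 ≤ r < 30: L = 20, F = 45, f = 48, h = 10.
Median ≈ 20 + ((73.5 − 45) / 48) × 10 = 25.9375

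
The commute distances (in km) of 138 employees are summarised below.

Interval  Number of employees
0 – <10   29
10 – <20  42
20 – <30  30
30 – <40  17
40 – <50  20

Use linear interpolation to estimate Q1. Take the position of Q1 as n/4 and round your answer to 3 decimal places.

11.310

Cumulative frequencies: 29, 71, 101, 118, 138
n = 138; position = n/4 = 34.5.
This falls in the class 10 – <20: L = 10, F = 29, f = 42, h = 10.
Lower quartile ≈ 10 + ((34.5 − 29) / 42) × 10 = 11.3095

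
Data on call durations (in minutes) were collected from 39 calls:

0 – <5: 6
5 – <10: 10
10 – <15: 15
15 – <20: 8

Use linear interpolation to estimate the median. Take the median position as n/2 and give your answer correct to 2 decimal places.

11.17

Cumulative frequencies: 6, 16, 31, 39
n = 39; position = n/2 = 19.5.
This falls in the class 10 – <15: L = 10, F = 16, f = 15, h = 5.
Median ≈ 10 + ((19.5 − 16) / 15) × 5 = 11.1667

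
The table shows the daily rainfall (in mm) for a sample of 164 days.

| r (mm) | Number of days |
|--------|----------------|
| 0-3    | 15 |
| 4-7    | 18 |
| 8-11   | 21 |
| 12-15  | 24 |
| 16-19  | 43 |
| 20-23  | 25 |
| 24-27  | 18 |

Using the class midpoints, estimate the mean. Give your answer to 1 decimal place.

14.6

Midpoints: 1.5, 5.5, 9.5, 13.5, 17.5, 21.5, 25.5
Σfm = 15×1.5 + 18×5.5 + 21×9.5 + 24×13.5 + 43×17.5 + 25×21.5 + 18×25.5 = 2394
n = Σf = 164
Mean = 2394 / 164 = 14.5976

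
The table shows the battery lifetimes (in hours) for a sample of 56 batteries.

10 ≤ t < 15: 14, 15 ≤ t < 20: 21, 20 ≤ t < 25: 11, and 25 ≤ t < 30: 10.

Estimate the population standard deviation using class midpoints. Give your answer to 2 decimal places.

5.17

Midpoints: 12.5, 17.5, 22.5, 27.5
n = 56, Σfm = 1065, mean = 19.0179
Σfm² = 21750
Σf(m − x̄)² = Σfm² − (Σfm)²/n = 21750 − 1065²/56 = 1495.9821
Population variance = 1495.9821 / 56 = 26.7140
Standard deviation = √26.7140 = 5.1686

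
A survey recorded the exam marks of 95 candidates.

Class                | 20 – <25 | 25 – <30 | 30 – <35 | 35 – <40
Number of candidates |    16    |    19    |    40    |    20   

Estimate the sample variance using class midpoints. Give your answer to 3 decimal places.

24.703

Midpoints: 22.5, 27.5, 32.5, 37.5
n = 95, Σfm = 2932.5, mean = 30.8684
Σfm² = 92843.75
Σf(m − x̄)² = Σfm² − (Σfm)²/n = 92843.75 − 2932.5²/95 = 2322.1053
Sample variance = 2322.1053 / 94 = 24.7032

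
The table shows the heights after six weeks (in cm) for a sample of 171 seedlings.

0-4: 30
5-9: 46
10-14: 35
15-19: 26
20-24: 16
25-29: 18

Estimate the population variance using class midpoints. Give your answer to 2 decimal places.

61.08

Midpoints: 2, 7, 12, 17, 22, 27
n = 171, Σfm = 2082, mean = 12.1754
Σfm² = 35794
Σf(m − x̄)² = Σfm² − (Σfm)²/n = 35794 − 2082²/171 = 10444.7368
Population variance = 10444.7368 / 171 = 61.0803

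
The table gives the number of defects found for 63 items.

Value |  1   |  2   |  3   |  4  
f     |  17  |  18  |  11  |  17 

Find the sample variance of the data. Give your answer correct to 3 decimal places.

Values: 1, 2, 3, 4
n = 63, Σfx = 154, mean = 2.4444
Σfx² = 460
Σf(x − x̄)² = Σfx² − (Σfx)²/n = 460 − 154²/63 = 83.5556
Sample variance = 83.5556 / 62 = 1.3477

1.348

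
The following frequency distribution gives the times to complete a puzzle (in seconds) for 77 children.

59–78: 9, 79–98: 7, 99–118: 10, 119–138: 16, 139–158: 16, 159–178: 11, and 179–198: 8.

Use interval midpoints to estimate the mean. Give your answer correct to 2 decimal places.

Midpoints: 68.5, 88.5, 108.5, 128.5, 148.5, 168.5, 188.5
Σfm = 9×68.5 + 7×88.5 + 10×108.5 + 16×128.5 + 16×148.5 + 11×168.5 + 8×188.5 = 10114.5
n = Σf = 77
Mean = 10114.5 / 77 = 131.3571

131.36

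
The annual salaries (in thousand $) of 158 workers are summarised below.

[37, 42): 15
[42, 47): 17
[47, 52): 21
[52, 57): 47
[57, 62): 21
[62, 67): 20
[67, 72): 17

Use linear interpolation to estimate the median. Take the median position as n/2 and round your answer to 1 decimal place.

54.8

Cumulative frequencies: 15, 32, 53, 100, 121, 141, 158
n = 158; position = n/2 = 79.
This falls in the class [52, 57): L = 52, F = 53, f = 47, h = 5.
Median ≈ 52 + ((79 − 53) / 47) × 5 = 54.7660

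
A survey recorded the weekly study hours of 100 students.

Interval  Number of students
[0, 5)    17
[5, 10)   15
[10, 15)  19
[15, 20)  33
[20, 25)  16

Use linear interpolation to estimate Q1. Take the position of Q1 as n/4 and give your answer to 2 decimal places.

7.67

Cumulative frequencies: 17, 32, 51, 84, 100
n = 100; position = n/4 = 25.
This falls in the class [5, 10): L = 5, F = 17, f = 15, h = 5.
Lower quartile ≈ 5 + ((25 − 17) / 15) × 5 = 7.6667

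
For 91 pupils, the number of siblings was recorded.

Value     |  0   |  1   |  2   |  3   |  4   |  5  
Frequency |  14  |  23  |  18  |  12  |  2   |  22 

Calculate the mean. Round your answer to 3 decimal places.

2.341

Values: 0, 1, 2, 3, 4, 5
Σfx = 14×0 + 23×1 + 18×2 + 12×3 + 2×4 + 22×5 = 213
n = Σf = 91
Mean = 213 / 91 = 2.3407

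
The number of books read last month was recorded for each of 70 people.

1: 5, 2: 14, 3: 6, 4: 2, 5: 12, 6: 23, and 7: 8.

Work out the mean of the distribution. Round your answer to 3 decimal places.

4.471

Values: 1, 2, 3, 4, 5, 6, 7
Σfx = 5×1 + 14×2 + 6×3 + 2×4 + 12×5 + 23×6 + 8×7 = 313
n = Σf = 70
Mean = 313 / 70 = 4.4714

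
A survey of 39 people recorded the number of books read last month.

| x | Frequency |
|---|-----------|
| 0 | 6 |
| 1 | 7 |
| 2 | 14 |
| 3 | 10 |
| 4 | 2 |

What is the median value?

Cumulative frequencies: 6, 13, 27, 37, 39
n = 39, so the median is the value in position (n+1)/2 = 20.
Position 20 falls at value 2.

2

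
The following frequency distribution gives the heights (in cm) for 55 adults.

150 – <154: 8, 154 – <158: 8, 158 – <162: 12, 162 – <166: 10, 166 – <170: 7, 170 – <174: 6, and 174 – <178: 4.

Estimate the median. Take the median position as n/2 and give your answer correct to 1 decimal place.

Cumulative frequencies: 8, 16, 28, 38, 45, 51, 55
n = 55; position = n/2 = 27.5.
This falls in the class 158 – <162: L = 158, F = 16, f = 12, h = 4.
Median ≈ 158 + ((27.5 − 16) / 12) × 4 = 161.8333

161.8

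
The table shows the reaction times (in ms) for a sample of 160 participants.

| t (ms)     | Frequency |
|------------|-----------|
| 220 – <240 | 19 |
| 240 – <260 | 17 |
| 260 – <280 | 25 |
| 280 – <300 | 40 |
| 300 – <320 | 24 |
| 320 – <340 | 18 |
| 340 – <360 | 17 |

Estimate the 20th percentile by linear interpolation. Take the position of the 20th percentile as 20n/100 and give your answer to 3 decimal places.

Cumulative frequencies: 19, 36, 61, 101, 125, 143, 160
n = 160; position = 20n/100 = 32.
This falls in the class 240 – <260: L = 240, F = 19, f = 17, h = 20.
20th percentile ≈ 240 + ((32 − 19) / 17) × 20 = 255.2941

255.294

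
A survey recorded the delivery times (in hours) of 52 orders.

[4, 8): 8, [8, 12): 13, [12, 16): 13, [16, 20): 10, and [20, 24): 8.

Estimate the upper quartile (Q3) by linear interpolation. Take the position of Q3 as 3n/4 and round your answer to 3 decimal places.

Cumulative frequencies: 8, 21, 34, 44, 52
n = 52; position = 3n/4 = 39.
This falls in the class [16, 20): L = 16, F = 34, f = 10, h = 4.
Upper quartile ≈ 16 + ((39 − 34) / 10) × 4 = 18.0000

18.000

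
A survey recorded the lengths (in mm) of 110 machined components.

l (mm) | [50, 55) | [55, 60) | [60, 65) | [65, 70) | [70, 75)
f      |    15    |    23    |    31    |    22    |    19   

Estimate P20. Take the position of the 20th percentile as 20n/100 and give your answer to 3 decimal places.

56.522

Cumulative frequencies: 15, 38, 69, 91, 110
n = 110; position = 20n/100 = 22.
This falls in the class [55, 60): L = 55, F = 15, f = 23, h = 5.
20th percentile ≈ 55 + ((22 − 15) / 23) × 5 = 56.5217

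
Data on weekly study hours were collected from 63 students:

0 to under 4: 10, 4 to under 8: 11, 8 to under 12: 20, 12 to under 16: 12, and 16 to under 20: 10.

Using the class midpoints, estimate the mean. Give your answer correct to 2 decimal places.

10.06

Midpoints: 2, 6, 10, 14, 18
Σfm = 10×2 + 11×6 + 20×10 + 12×14 + 10×18 = 634
n = Σf = 63
Mean = 634 / 63 = 10.0635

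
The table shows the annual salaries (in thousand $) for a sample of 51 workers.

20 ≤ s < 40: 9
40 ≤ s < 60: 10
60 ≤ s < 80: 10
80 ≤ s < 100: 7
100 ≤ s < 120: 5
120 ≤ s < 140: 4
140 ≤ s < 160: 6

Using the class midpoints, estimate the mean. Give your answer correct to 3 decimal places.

Midpoints: 30, 50, 70, 90, 110, 130, 150
Σfm = 9×30 + 10×50 + 10×70 + 7×90 + 5×110 + 4×130 + 6×150 = 4070
n = Σf = 51
Mean = 4070 / 51 = 79.8039

79.804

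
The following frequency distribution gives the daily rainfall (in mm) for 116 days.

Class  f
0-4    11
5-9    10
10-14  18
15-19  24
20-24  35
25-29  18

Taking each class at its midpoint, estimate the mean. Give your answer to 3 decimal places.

17.000

Midpoints: 2, 7, 12, 17, 22, 27
Σfm = 11×2 + 10×7 + 18×12 + 24×17 + 35×22 + 18×27 = 1972
n = Σf = 116
Mean = 1972 / 116 = 17.0000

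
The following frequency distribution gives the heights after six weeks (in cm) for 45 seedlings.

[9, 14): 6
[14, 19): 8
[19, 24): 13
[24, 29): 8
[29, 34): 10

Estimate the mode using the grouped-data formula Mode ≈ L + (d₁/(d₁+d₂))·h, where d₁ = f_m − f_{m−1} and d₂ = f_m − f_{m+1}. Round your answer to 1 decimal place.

21.5

Modal class: [19, 24) (highest frequency 13).
d₁ = 13 − 8 = 5, d₂ = 13 − 8 = 5
Mode ≈ 19 + (5/(5+5)) × 5 = 19 + 2.5000 = 21.5000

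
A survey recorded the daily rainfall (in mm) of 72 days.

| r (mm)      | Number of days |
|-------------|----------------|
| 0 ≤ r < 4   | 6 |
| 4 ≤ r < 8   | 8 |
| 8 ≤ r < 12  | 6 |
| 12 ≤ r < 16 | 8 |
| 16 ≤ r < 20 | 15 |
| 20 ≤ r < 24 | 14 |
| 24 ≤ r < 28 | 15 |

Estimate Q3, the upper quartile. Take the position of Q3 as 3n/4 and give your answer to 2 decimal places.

Cumulative frequencies: 6, 14, 20, 28, 43, 57, 72
n = 72; position = 3n/4 = 54.
This falls in the class 20 ≤ r < 24: L = 20, F = 43, f = 14, h = 4.
Upper quartile ≈ 20 + ((54 − 43) / 14) × 4 = 23.1429

23.14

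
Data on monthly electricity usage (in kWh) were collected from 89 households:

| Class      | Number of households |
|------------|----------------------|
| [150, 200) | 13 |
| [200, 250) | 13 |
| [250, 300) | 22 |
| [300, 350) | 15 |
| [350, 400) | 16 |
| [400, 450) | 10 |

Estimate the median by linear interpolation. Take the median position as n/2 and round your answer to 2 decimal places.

292.05

Cumulative frequencies: 13, 26, 48, 63, 79, 89
n = 89; position = n/2 = 44.5.
This falls in the class [250, 300): L = 250, F = 26, f = 22, h = 50.
Median ≈ 250 + ((44.5 − 26) / 22) × 50 = 292.0455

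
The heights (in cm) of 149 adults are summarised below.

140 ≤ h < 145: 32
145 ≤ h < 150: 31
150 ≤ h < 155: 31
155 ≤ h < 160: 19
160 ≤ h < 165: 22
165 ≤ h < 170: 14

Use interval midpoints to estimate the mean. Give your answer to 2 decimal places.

Midpoints: 142.5, 147.5, 152.5, 157.5, 162.5, 167.5
Σfm = 32×142.5 + 31×147.5 + 31×152.5 + 19×157.5 + 22×162.5 + 14×167.5 = 22772.5
n = Σf = 149
Mean = 22772.5 / 149 = 152.8356

152.84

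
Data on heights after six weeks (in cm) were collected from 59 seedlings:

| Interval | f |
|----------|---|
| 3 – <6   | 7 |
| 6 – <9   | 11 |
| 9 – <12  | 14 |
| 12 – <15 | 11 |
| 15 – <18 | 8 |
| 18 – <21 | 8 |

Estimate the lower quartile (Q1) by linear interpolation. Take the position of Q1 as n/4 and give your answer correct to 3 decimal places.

8.114

Cumulative frequencies: 7, 18, 32, 43, 51, 59
n = 59; position = n/4 = 14.75.
This falls in the class 6 – <9: L = 6, F = 7, f = 11, h = 3.
Lower quartile ≈ 6 + ((14.75 − 7) / 11) × 3 = 8.1136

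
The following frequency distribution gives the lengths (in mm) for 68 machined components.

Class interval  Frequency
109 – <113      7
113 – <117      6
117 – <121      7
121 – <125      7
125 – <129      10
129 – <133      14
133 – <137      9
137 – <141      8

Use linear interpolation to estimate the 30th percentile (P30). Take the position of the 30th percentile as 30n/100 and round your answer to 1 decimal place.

Cumulative frequencies: 7, 13, 20, 27, 37, 51, 60, 68
n = 68; position = 30n/100 = 20.4.
This falls in the class 121 – <125: L = 121, F = 20, f = 7, h = 4.
30th percentile ≈ 121 + ((20.4 − 20) / 7) × 4 = 121.2286

121.2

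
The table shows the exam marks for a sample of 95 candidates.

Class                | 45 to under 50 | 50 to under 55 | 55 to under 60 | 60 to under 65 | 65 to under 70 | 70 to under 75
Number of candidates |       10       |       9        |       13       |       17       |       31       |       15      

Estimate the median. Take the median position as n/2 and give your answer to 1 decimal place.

64.6

Cumulative frequencies: 10, 19, 32, 49, 80, 95
n = 95; position = n/2 = 47.5.
This falls in the class 60 to under 65: L = 60, F = 32, f = 17, h = 5.
Median ≈ 60 + ((47.5 − 32) / 17) × 5 = 64.5588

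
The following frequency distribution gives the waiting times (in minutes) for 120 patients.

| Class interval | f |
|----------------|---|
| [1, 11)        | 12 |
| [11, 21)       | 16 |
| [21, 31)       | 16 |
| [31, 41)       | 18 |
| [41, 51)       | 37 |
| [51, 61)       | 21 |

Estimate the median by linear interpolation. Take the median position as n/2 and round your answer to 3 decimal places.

Cumulative frequencies: 12, 28, 44, 62, 99, 120
n = 120; position = n/2 = 60.
This falls in the class [31, 41): L = 31, F = 44, f = 18, h = 10.
Median ≈ 31 + ((60 − 44) / 18) × 10 = 39.8889

39.889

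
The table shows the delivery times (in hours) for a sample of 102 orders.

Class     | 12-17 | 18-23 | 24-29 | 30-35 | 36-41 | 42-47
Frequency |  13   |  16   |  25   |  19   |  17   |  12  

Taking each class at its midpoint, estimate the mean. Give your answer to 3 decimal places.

Midpoints: 14.5, 20.5, 26.5, 32.5, 38.5, 44.5
Σfm = 13×14.5 + 16×20.5 + 25×26.5 + 19×32.5 + 17×38.5 + 12×44.5 = 2985
n = Σf = 102
Mean = 2985 / 102 = 29.2647

29.265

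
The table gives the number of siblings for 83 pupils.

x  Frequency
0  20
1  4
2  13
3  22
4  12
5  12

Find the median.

Cumulative frequencies: 20, 24, 37, 59, 71, 83
n = 83, so the median is the value in position (n+1)/2 = 42.
Position 42 falls at value 3.

3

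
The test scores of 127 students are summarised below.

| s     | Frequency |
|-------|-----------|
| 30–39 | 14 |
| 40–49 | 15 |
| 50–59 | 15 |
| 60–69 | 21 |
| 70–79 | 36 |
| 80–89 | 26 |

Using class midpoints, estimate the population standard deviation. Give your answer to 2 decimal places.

16.39

Midpoints: 34.5, 44.5, 54.5, 64.5, 74.5, 84.5
n = 127, Σfm = 8201.5, mean = 64.5787
Σfm² = 563741.75
Σf(m − x̄)² = Σfm² − (Σfm)²/n = 563741.75 − 8201.5²/127 = 34099.2126
Population variance = 34099.2126 / 127 = 268.4977
Standard deviation = √268.4977 = 16.3859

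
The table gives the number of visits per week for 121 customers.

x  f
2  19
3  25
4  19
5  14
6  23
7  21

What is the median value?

Cumulative frequencies: 19, 44, 63, 77, 100, 121
n = 121, so the median is the value in position (n+1)/2 = 61.
Position 61 falls at value 4.

4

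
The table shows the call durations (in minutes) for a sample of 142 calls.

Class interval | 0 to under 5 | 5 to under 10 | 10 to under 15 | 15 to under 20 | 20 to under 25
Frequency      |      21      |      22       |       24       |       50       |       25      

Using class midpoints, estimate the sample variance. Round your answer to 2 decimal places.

43.77

Midpoints: 2.5, 7.5, 12.5, 17.5, 22.5
n = 142, Σfm = 1955, mean = 13.7676
Σfm² = 33087.5
Σf(m − x̄)² = Σfm² − (Σfm)²/n = 33087.5 − 1955²/142 = 6171.8310
Sample variance = 6171.8310 / 141 = 43.7719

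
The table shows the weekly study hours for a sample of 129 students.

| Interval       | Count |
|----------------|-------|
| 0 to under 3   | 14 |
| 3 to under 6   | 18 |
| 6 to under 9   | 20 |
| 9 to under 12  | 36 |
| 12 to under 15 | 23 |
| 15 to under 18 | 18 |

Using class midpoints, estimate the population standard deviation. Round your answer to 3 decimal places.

Midpoints: 1.5, 4.5, 7.5, 10.5, 13.5, 16.5
n = 129, Σfm = 1237.5, mean = 9.5930
Σfm² = 14582.25
Σf(m − x̄)² = Σfm² − (Σfm)²/n = 14582.25 − 1237.5²/129 = 2710.8837
Population variance = 2710.8837 / 129 = 21.0146
Standard deviation = √21.0146 = 4.5842

4.584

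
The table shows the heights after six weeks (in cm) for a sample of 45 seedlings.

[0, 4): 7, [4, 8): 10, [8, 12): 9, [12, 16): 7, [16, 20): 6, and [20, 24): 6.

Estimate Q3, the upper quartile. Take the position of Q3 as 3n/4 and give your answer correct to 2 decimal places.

Cumulative frequencies: 7, 17, 26, 33, 39, 45
n = 45; position = 3n/4 = 33.75.
This falls in the class [16, 20): L = 16, F = 33, f = 6, h = 4.
Upper quartile ≈ 16 + ((33.75 − 33) / 6) × 4 = 16.5000

16.50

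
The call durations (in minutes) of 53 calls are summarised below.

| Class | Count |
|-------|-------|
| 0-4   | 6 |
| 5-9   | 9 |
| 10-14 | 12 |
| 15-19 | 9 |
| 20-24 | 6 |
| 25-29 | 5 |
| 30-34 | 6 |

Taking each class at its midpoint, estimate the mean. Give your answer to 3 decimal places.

15.679

Midpoints: 2, 7, 12, 17, 22, 27, 32
Σfm = 6×2 + 9×7 + 12×12 + 9×17 + 6×22 + 5×27 + 6×32 = 831
n = Σf = 53
Mean = 831 / 53 = 15.6792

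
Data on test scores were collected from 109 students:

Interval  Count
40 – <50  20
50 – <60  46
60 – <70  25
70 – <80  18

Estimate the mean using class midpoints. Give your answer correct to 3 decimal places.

58.761

Midpoints: 45, 55, 65, 75
Σfm = 20×45 + 46×55 + 25×65 + 18×75 = 6405
n = Σf = 109
Mean = 6405 / 109 = 58.7615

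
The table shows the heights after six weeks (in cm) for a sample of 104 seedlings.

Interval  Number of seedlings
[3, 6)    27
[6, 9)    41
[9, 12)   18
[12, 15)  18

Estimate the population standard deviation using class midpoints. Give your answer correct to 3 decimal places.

3.085

Midpoints: 4.5, 7.5, 10.5, 13.5
n = 104, Σfm = 861, mean = 8.2788
Σfm² = 8118
Σf(m − x̄)² = Σfm² − (Σfm)²/n = 8118 − 861²/104 = 989.9135
Population variance = 989.9135 / 104 = 9.5184
Standard deviation = √9.5184 = 3.0852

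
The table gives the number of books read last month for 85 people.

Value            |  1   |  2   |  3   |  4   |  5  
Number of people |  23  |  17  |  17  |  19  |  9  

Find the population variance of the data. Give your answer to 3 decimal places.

Values: 1, 2, 3, 4, 5
n = 85, Σfx = 229, mean = 2.6941
Σfx² = 773
Σf(x − x̄)² = Σfx² − (Σfx)²/n = 773 − 229²/85 = 156.0471
Population variance = 156.0471 / 85 = 1.8358

1.836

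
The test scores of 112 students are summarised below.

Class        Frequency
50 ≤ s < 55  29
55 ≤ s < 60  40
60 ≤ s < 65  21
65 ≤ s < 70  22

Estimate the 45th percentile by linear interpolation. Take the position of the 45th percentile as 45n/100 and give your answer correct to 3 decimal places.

57.675

Cumulative frequencies: 29, 69, 90, 112
n = 112; position = 45n/100 = 50.4.
This falls in the class 55 ≤ s < 60: L = 55, F = 29, f = 40, h = 5.
45th percentile ≈ 55 + ((50.4 − 29) / 40) × 5 = 57.6750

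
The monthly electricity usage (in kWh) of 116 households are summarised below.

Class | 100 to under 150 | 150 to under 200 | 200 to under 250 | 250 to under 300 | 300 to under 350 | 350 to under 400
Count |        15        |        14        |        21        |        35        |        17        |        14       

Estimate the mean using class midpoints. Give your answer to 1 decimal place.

Midpoints: 125, 175, 225, 275, 325, 375
Σfm = 15×125 + 14×175 + 21×225 + 35×275 + 17×325 + 14×375 = 29450
n = Σf = 116
Mean = 29450 / 116 = 253.8793

253.9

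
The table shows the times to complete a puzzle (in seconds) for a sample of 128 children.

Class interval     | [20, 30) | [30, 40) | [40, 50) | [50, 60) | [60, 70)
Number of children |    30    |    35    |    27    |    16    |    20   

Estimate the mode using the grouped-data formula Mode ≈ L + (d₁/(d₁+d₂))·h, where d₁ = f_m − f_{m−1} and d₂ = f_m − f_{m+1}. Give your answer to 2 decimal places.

Modal class: [30, 40) (highest frequency 35).
d₁ = 35 − 30 = 5, d₂ = 35 − 27 = 8
Mode ≈ 30 + (5/(5+8)) × 10 = 30 + 3.8462 = 33.8462

33.85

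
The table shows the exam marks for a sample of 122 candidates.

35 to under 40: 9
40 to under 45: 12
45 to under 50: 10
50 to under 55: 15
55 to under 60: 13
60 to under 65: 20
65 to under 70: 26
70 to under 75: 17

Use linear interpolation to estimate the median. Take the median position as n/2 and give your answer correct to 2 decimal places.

60.50

Cumulative frequencies: 9, 21, 31, 46, 59, 79, 105, 122
n = 122; position = n/2 = 61.
This falls in the class 60 to under 65: L = 60, F = 59, f = 20, h = 5.
Median ≈ 60 + ((61 − 59) / 20) × 5 = 60.5000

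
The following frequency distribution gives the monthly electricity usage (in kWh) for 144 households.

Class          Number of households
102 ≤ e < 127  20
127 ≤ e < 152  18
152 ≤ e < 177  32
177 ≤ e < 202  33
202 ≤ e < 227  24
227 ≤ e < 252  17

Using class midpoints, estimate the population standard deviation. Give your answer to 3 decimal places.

Midpoints: 114.5, 139.5, 164.5, 189.5, 214.5, 239.5
n = 144, Σfm = 25538, mean = 177.3472
Σfm² = 4742826
Σf(m − x̄)² = Σfm² − (Σfm)²/n = 4742826 − 25538²/144 = 213732.6389
Population variance = 213732.6389 / 144 = 1484.2544
Standard deviation = √1484.2544 = 38.5260

38.526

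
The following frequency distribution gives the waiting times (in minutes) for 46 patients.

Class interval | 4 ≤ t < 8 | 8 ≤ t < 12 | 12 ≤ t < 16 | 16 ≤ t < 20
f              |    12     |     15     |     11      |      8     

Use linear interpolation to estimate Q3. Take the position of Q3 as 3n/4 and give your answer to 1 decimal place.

14.7

Cumulative frequencies: 12, 27, 38, 46
n = 46; position = 3n/4 = 34.5.
This falls in the class 12 ≤ t < 16: L = 12, F = 27, f = 11, h = 4.
Upper quartile ≈ 12 + ((34.5 − 27) / 11) × 4 = 14.7273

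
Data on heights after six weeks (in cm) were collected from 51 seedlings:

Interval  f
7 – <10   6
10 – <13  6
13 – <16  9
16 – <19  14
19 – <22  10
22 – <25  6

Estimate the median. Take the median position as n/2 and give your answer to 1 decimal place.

Cumulative frequencies: 6, 12, 21, 35, 45, 51
n = 51; position = n/2 = 25.5.
This falls in the class 16 – <19: L = 16, F = 21, f = 14, h = 3.
Median ≈ 16 + ((25.5 − 21) / 14) × 3 = 16.9643

17.0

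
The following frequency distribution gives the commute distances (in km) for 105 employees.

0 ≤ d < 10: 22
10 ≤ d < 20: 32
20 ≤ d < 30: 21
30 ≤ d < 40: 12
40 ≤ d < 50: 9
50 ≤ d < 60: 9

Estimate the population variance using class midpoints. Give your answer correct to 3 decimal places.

Midpoints: 5, 15, 25, 35, 45, 55
n = 105, Σfm = 2435, mean = 23.1905
Σfm² = 81025
Σf(m − x̄)² = Σfm² − (Σfm)²/n = 81025 − 2435²/105 = 24556.1905
Population variance = 24556.1905 / 105 = 233.8685

233.868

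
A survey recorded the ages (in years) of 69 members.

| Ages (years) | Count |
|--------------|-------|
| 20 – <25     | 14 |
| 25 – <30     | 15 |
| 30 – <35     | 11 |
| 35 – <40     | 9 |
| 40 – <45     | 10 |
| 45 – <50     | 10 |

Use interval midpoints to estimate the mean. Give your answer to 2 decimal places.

Midpoints: 22.5, 27.5, 32.5, 37.5, 42.5, 47.5
Σfm = 14×22.5 + 15×27.5 + 11×32.5 + 9×37.5 + 10×42.5 + 10×47.5 = 2322.5
n = Σf = 69
Mean = 2322.5 / 69 = 33.6594

33.66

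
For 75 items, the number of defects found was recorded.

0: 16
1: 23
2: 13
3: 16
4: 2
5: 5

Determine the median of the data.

1

Cumulative frequencies: 16, 39, 52, 68, 70, 75
n = 75, so the median is the value in position (n+1)/2 = 38.
Position 38 falls at value 1.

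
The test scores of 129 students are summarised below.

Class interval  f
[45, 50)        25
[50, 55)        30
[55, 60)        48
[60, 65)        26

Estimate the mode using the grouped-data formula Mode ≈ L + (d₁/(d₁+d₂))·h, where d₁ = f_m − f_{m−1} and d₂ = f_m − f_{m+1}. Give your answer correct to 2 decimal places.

57.25

Modal class: [55, 60) (highest frequency 48).
d₁ = 48 − 30 = 18, d₂ = 48 − 26 = 22
Mode ≈ 55 + (18/(18+22)) × 5 = 55 + 2.2500 = 57.2500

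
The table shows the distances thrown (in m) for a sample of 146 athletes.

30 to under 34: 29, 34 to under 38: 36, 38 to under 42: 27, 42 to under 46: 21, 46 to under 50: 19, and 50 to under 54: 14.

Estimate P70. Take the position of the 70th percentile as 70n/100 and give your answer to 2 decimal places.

43.94

Cumulative frequencies: 29, 65, 92, 113, 132, 146
n = 146; position = 70n/100 = 102.2.
This falls in the class 42 to under 46: L = 42, F = 92, f = 21, h = 4.
70th percentile ≈ 42 + ((102.2 − 92) / 21) × 4 = 43.9429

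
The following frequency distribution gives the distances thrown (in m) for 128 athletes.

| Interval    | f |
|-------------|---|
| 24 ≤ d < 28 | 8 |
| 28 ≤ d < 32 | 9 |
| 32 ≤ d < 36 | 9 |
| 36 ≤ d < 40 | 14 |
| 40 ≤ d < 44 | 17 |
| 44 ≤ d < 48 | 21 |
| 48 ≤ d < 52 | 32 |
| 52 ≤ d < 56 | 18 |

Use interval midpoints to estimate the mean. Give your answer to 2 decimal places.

Midpoints: 26, 30, 34, 38, 42, 46, 50, 54
Σfm = 8×26 + 9×30 + 9×34 + 14×38 + 17×42 + 21×46 + 32×50 + 18×54 = 5568
n = Σf = 128
Mean = 5568 / 128 = 43.5000

43.50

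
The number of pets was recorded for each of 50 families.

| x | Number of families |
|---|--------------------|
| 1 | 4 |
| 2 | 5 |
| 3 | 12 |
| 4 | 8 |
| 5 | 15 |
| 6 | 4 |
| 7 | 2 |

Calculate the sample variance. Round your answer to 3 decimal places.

2.378

Values: 1, 2, 3, 4, 5, 6, 7
n = 50, Σfx = 195, mean = 3.9000
Σfx² = 877
Σf(x − x̄)² = Σfx² − (Σfx)²/n = 877 − 195²/50 = 116.5000
Sample variance = 116.5000 / 49 = 2.3776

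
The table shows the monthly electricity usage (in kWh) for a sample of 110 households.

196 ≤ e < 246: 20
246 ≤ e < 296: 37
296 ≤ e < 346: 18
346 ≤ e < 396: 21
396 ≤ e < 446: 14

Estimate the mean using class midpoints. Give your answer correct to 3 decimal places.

Midpoints: 221, 271, 321, 371, 421
Σfm = 20×221 + 37×271 + 18×321 + 21×371 + 14×421 = 33910
n = Σf = 110
Mean = 33910 / 110 = 308.2727

308.273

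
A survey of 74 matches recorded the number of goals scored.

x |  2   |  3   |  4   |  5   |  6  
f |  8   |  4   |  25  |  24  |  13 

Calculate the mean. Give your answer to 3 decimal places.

Values: 2, 3, 4, 5, 6
Σfx = 8×2 + 4×3 + 25×4 + 24×5 + 13×6 = 326
n = Σf = 74
Mean = 326 / 74 = 4.4054

4.405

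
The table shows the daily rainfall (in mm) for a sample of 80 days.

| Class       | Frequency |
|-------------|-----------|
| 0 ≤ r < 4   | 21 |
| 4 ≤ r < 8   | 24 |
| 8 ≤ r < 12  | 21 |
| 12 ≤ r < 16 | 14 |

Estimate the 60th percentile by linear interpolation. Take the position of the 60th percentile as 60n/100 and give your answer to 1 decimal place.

Cumulative frequencies: 21, 45, 66, 80
n = 80; position = 60n/100 = 48.
This falls in the class 8 ≤ r < 12: L = 8, F = 45, f = 21, h = 4.
60th percentile ≈ 8 + ((48 − 45) / 21) × 4 = 8.5714

8.6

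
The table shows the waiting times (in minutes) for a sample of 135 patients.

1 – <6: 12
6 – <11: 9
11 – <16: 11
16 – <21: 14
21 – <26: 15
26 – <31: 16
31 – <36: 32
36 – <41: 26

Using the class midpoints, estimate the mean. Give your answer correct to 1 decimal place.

Midpoints: 3.5, 8.5, 13.5, 18.5, 23.5, 28.5, 33.5, 38.5
Σfm = 12×3.5 + 9×8.5 + 11×13.5 + 14×18.5 + 15×23.5 + 16×28.5 + 32×33.5 + 26×38.5 = 3407.5
n = Σf = 135
Mean = 3407.5 / 135 = 25.2407

25.2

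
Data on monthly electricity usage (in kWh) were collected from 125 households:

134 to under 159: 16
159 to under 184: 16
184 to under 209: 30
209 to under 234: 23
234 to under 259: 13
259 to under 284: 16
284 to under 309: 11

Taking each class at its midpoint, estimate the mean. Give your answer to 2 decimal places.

Midpoints: 146.5, 171.5, 196.5, 221.5, 246.5, 271.5, 296.5
Σfm = 16×146.5 + 16×171.5 + 30×196.5 + 23×221.5 + 13×246.5 + 16×271.5 + 11×296.5 = 26887.5
n = Σf = 125
Mean = 26887.5 / 125 = 215.1000

215.10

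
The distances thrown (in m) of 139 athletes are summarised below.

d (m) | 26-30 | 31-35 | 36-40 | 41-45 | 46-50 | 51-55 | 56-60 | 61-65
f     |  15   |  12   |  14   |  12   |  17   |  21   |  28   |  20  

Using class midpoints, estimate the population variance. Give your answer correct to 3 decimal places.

131.114

Midpoints: 28, 33, 38, 43, 48, 53, 58, 63
n = 139, Σfm = 6677, mean = 48.0360
Σfm² = 338961
Σf(m − x̄)² = Σfm² − (Σfm)²/n = 338961 − 6677²/139 = 18224.8201
Population variance = 18224.8201 / 139 = 131.1138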